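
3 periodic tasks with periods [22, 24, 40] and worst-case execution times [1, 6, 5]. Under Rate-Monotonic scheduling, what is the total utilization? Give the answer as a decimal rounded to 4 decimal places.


Compute individual utilizations (exact fractions):
  Task 1: C/T = 1/22 (approx. 0.0455)
  Task 2: C/T = 6/24 = 1/4 (approx. 0.25)
  Task 3: C/T = 5/40 = 1/8 (approx. 0.125)
Total utilization U = 1/22 + 1/4 + 1/8 = 37/88
Rounded to 4 decimal places: U = 0.4205
RM (Liu & Layland) bound for 3 tasks = 0.779763; compare with U = 37/88 (approx. 0.420455)
U <= bound, so schedulable by RM sufficient condition.

0.4205


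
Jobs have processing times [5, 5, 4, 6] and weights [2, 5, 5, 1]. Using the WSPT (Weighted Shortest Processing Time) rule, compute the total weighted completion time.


Compute p/w ratios and sort ascending (WSPT): [(4, 5), (5, 5), (5, 2), (6, 1)]
Compute weighted completion times:
  Job (p=4,w=5): C=4, w*C=5*4=20
  Job (p=5,w=5): C=9, w*C=5*9=45
  Job (p=5,w=2): C=14, w*C=2*14=28
  Job (p=6,w=1): C=20, w*C=1*20=20
Total weighted completion time = 113

113


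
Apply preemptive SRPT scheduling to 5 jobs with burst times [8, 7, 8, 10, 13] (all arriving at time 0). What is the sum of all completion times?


Since all jobs arrive at t=0, SRPT equals SPT ordering.
SPT order: [7, 8, 8, 10, 13]
Completion times:
  Job 1: p=7, C=7
  Job 2: p=8, C=15
  Job 3: p=8, C=23
  Job 4: p=10, C=33
  Job 5: p=13, C=46
Total completion time = 7 + 15 + 23 + 33 + 46 = 124

124


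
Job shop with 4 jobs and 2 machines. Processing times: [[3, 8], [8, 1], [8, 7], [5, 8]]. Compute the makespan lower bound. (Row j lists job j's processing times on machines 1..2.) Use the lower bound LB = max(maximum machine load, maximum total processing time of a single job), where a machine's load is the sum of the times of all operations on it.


Machine loads:
  Machine 1: 3 + 8 + 8 + 5 = 24
  Machine 2: 8 + 1 + 7 + 8 = 24
Max machine load = 24
Job totals:
  Job 1: 11
  Job 2: 9
  Job 3: 15
  Job 4: 13
Max job total = 15
Lower bound = max(24, 15) = 24

24


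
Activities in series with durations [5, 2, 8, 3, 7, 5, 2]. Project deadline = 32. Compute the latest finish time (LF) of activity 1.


LF(activity 1) = deadline - sum of successor durations
Successors: activities 2 through 7 with durations [2, 8, 3, 7, 5, 2]
Sum of successor durations = 27
LF = 32 - 27 = 5

5


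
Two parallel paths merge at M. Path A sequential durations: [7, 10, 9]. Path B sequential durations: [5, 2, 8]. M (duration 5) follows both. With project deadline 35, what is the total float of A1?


Forward pass: ES(A1) = sum of predecessors on chain A = 0
EF = ES + duration = 0 + 7 = 7
Backward pass: LF(M) = deadline = 35; LS(M) = 35 - 5 = 30
LF(A1) = LS(M) - sum(successors on chain A) = 30 - 19 = 11
LS = LF - duration = 11 - 7 = 4
Total float = LS - ES = 4 - 0 = 4

4


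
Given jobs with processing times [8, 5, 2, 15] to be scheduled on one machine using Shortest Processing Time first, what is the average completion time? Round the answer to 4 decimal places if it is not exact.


Sort jobs by processing time (SPT order): [2, 5, 8, 15]
Compute completion times sequentially:
  Job 1: processing = 2, completes at 2
  Job 2: processing = 5, completes at 7
  Job 3: processing = 8, completes at 15
  Job 4: processing = 15, completes at 30
Sum of completion times = 54
Average completion time = 54/4 = 13.5

13.5


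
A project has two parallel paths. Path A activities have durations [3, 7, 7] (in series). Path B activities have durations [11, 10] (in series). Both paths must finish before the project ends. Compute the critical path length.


Path A total = 3 + 7 + 7 = 17
Path B total = 11 + 10 = 21
Critical path = longest path = max(17, 21) = 21

21


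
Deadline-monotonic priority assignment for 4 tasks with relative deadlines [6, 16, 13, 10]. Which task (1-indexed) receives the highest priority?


Sort tasks by relative deadline (ascending):
  Task 1: deadline = 6
  Task 4: deadline = 10
  Task 3: deadline = 13
  Task 2: deadline = 16
Priority order (highest first): [1, 4, 3, 2]
Highest priority task = 1

1


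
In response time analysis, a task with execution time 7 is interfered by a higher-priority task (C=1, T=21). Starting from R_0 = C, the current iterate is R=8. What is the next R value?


R_next = C + ceil(R_prev / T_hp) * C_hp
ceil(8 / 21) = ceil(0.381) = 1
Interference = 1 * 1 = 1
R_next = 7 + 1 = 8
R_next = R_prev, so the iteration has converged (response time = 8).

8


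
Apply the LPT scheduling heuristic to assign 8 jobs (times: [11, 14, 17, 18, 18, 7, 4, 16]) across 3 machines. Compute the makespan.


Sort jobs in decreasing order (LPT): [18, 18, 17, 16, 14, 11, 7, 4]
Assign each job to the least loaded machine:
  Machine 1: jobs [18, 14, 4], load = 36
  Machine 2: jobs [18, 11, 7], load = 36
  Machine 3: jobs [17, 16], load = 33
Makespan = max load = 36

36


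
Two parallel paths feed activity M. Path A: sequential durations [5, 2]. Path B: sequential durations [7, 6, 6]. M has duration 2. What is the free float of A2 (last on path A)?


ES(A2) = sum of predecessors on chain A = 5
EF(A2) = ES + duration = 5 + 2 = 7
Successor of A2 is M. ES(M) = max(sum(A), sum(B)) = max(7, 19) = 19
Free float = ES(successor) - EF(current) = 19 - 7 = 12

12


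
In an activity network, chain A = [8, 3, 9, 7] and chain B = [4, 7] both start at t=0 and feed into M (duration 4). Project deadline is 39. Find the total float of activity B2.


Forward pass: ES(B2) = sum of predecessors on chain B = 4
EF = ES + duration = 4 + 7 = 11
Backward pass: LF(M) = deadline = 39; LS(M) = 39 - 4 = 35
LF(B2) = LS(M) - sum(successors on chain B) = 35 - 0 = 35
LS = LF - duration = 35 - 7 = 28
Total float = LS - ES = 28 - 4 = 24

24


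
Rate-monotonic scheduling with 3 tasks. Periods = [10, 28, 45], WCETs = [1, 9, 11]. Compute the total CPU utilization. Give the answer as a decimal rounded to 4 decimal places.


Compute individual utilizations (exact fractions):
  Task 1: C/T = 1/10 (approx. 0.1)
  Task 2: C/T = 9/28 (approx. 0.3214)
  Task 3: C/T = 11/45 (approx. 0.2444)
Total utilization U = 1/10 + 9/28 + 11/45 = 839/1260
Rounded to 4 decimal places: U = 0.6659
RM (Liu & Layland) bound for 3 tasks = 0.779763; compare with U = 839/1260 (approx. 0.665873)
U <= bound, so schedulable by RM sufficient condition.

0.6659


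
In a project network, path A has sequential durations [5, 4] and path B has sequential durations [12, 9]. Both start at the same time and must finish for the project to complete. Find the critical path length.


Path A total = 5 + 4 = 9
Path B total = 12 + 9 = 21
Critical path = longest path = max(9, 21) = 21

21


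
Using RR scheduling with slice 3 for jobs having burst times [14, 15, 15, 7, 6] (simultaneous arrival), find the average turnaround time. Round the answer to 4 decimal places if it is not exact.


Time quantum = 3
Execution trace:
  J1 runs 3 units, time = 3
  J2 runs 3 units, time = 6
  J3 runs 3 units, time = 9
  J4 runs 3 units, time = 12
  J5 runs 3 units, time = 15
  J1 runs 3 units, time = 18
  J2 runs 3 units, time = 21
  J3 runs 3 units, time = 24
  J4 runs 3 units, time = 27
  J5 runs 3 units, time = 30
  J1 runs 3 units, time = 33
  J2 runs 3 units, time = 36
  J3 runs 3 units, time = 39
  J4 runs 1 units, time = 40
  J1 runs 3 units, time = 43
  J2 runs 3 units, time = 46
  J3 runs 3 units, time = 49
  J1 runs 2 units, time = 51
  J2 runs 3 units, time = 54
  J3 runs 3 units, time = 57
Finish times: [51, 54, 57, 40, 30]
Average turnaround = 232/5 = 46.4

46.4


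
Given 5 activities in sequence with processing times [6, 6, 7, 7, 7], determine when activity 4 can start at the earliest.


Activity 4 starts after activities 1 through 3 complete.
Predecessor durations: [6, 6, 7]
ES = 6 + 6 + 7 = 19

19


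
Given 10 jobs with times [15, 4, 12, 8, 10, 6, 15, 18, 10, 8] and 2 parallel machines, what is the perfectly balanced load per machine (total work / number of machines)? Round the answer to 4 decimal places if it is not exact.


Total processing time = 15 + 4 + 12 + 8 + 10 + 6 + 15 + 18 + 10 + 8 = 106
Number of machines = 2
Ideal balanced load = 106 / 2 = 53.0

53.0


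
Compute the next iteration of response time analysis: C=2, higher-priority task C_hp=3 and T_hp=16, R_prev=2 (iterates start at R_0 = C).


R_next = C + ceil(R_prev / T_hp) * C_hp
ceil(2 / 16) = ceil(0.125) = 1
Interference = 1 * 3 = 3
R_next = 2 + 3 = 5

5


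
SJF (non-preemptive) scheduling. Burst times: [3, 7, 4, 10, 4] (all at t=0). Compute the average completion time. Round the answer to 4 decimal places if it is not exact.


SJF order (ascending): [3, 4, 4, 7, 10]
Completion times:
  Job 1: burst=3, C=3
  Job 2: burst=4, C=7
  Job 3: burst=4, C=11
  Job 4: burst=7, C=18
  Job 5: burst=10, C=28
Average completion = 67/5 = 13.4

13.4


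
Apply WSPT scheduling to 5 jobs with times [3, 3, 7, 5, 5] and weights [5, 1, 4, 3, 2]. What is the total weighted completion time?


Compute p/w ratios and sort ascending (WSPT): [(3, 5), (5, 3), (7, 4), (5, 2), (3, 1)]
Compute weighted completion times:
  Job (p=3,w=5): C=3, w*C=5*3=15
  Job (p=5,w=3): C=8, w*C=3*8=24
  Job (p=7,w=4): C=15, w*C=4*15=60
  Job (p=5,w=2): C=20, w*C=2*20=40
  Job (p=3,w=1): C=23, w*C=1*23=23
Total weighted completion time = 162

162


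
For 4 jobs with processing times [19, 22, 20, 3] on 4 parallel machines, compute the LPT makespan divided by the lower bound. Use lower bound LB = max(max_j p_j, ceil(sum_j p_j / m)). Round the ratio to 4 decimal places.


LPT order: [22, 20, 19, 3]
Machine loads after assignment: [22, 20, 19, 3]
LPT makespan = 22
Lower bound = max(max_job, ceil(total/4)) = max(22, 16) = 22
Ratio = 22 / 22 = 1.0

1.0


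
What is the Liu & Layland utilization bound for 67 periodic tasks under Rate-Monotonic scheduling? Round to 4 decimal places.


Compute 2^(1/67) = 1.0103991798
Subtract 1: 1.0103991798 - 1 = 0.0103991798
Multiply by n: 67 * 0.0103991798 = 0.6967450466
Round to 4 dp: 0.6967

0.6967


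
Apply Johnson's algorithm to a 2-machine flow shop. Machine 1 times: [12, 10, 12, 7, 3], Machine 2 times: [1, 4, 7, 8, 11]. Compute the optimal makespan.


Apply Johnson's rule:
  Group 1 (a <= b): [(5, 3, 11), (4, 7, 8)]
  Group 2 (a > b): [(3, 12, 7), (2, 10, 4), (1, 12, 1)]
Optimal job order: [5, 4, 3, 2, 1]
Schedule:
  Job 5: M1 done at 3, M2 done at 14
  Job 4: M1 done at 10, M2 done at 22
  Job 3: M1 done at 22, M2 done at 29
  Job 2: M1 done at 32, M2 done at 36
  Job 1: M1 done at 44, M2 done at 45
Makespan = 45

45


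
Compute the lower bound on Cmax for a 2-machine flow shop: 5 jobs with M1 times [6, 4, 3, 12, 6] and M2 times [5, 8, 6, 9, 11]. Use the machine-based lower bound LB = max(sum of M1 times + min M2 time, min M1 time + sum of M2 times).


LB1 = sum(M1 times) + min(M2 times) = 31 + 5 = 36
LB2 = min(M1 times) + sum(M2 times) = 3 + 39 = 42
Lower bound = max(LB1, LB2) = max(36, 42) = 42

42


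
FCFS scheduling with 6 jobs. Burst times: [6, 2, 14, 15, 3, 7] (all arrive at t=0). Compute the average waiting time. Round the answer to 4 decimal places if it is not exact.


FCFS order (as given): [6, 2, 14, 15, 3, 7]
Waiting times:
  Job 1: wait = 0
  Job 2: wait = 6
  Job 3: wait = 8
  Job 4: wait = 22
  Job 5: wait = 37
  Job 6: wait = 40
Sum of waiting times = 113
Average waiting time = 113/6 = 18.8333

18.8333


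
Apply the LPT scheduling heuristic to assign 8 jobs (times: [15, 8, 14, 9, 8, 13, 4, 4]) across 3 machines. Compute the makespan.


Sort jobs in decreasing order (LPT): [15, 14, 13, 9, 8, 8, 4, 4]
Assign each job to the least loaded machine:
  Machine 1: jobs [15, 8], load = 23
  Machine 2: jobs [14, 8, 4], load = 26
  Machine 3: jobs [13, 9, 4], load = 26
Makespan = max load = 26

26


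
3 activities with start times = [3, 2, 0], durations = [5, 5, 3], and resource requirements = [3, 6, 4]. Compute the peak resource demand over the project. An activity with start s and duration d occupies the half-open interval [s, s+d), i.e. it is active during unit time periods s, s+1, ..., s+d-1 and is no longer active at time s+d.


Each activity i is active on [start_i, start_i + duration_i).
Compute total resource usage per time slot:
  t=0: active resources = [4], total = 4
  t=1: active resources = [4], total = 4
  t=2: active resources = [6, 4], total = 10
  t=3: active resources = [3, 6], total = 9
  t=4: active resources = [3, 6], total = 9
  t=5: active resources = [3, 6], total = 9
  t=6: active resources = [3, 6], total = 9
  t=7: active resources = [3], total = 3
Peak resource demand = 10

10


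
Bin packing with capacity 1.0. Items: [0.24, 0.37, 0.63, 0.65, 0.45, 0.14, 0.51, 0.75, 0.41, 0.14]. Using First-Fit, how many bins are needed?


Place items sequentially using First-Fit:
  Item 0.24 -> new Bin 1
  Item 0.37 -> Bin 1 (now 0.61)
  Item 0.63 -> new Bin 2
  Item 0.65 -> new Bin 3
  Item 0.45 -> new Bin 4
  Item 0.14 -> Bin 1 (now 0.75)
  Item 0.51 -> Bin 4 (now 0.96)
  Item 0.75 -> new Bin 5
  Item 0.41 -> new Bin 6
  Item 0.14 -> Bin 1 (now 0.89)
Total bins used = 6

6


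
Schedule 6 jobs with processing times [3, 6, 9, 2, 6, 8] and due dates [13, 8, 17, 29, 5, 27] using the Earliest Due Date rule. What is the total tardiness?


Sort by due date (EDD order): [(6, 5), (6, 8), (3, 13), (9, 17), (8, 27), (2, 29)]
Compute completion times and tardiness:
  Job 1: p=6, d=5, C=6, tardiness=max(0,6-5)=1
  Job 2: p=6, d=8, C=12, tardiness=max(0,12-8)=4
  Job 3: p=3, d=13, C=15, tardiness=max(0,15-13)=2
  Job 4: p=9, d=17, C=24, tardiness=max(0,24-17)=7
  Job 5: p=8, d=27, C=32, tardiness=max(0,32-27)=5
  Job 6: p=2, d=29, C=34, tardiness=max(0,34-29)=5
Total tardiness = 24

24


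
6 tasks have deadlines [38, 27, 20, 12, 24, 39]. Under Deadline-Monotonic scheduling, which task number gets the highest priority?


Sort tasks by relative deadline (ascending):
  Task 4: deadline = 12
  Task 3: deadline = 20
  Task 5: deadline = 24
  Task 2: deadline = 27
  Task 1: deadline = 38
  Task 6: deadline = 39
Priority order (highest first): [4, 3, 5, 2, 1, 6]
Highest priority task = 4

4


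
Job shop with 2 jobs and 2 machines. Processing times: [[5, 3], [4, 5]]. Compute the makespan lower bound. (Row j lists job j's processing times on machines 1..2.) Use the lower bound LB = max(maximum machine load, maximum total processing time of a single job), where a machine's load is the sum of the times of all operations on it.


Machine loads:
  Machine 1: 5 + 4 = 9
  Machine 2: 3 + 5 = 8
Max machine load = 9
Job totals:
  Job 1: 8
  Job 2: 9
Max job total = 9
Lower bound = max(9, 9) = 9

9


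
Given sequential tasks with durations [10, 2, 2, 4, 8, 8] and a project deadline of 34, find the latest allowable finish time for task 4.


LF(activity 4) = deadline - sum of successor durations
Successors: activities 5 through 6 with durations [8, 8]
Sum of successor durations = 16
LF = 34 - 16 = 18

18


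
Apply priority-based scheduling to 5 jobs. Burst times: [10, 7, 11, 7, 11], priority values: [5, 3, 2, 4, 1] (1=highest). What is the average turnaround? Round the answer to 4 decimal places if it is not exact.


Sort by priority (ascending = highest first):
Order: [(1, 11), (2, 11), (3, 7), (4, 7), (5, 10)]
Completion times:
  Priority 1, burst=11, C=11
  Priority 2, burst=11, C=22
  Priority 3, burst=7, C=29
  Priority 4, burst=7, C=36
  Priority 5, burst=10, C=46
Average turnaround = 144/5 = 28.8

28.8


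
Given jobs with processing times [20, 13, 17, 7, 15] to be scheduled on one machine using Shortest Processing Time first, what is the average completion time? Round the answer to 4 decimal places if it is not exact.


Sort jobs by processing time (SPT order): [7, 13, 15, 17, 20]
Compute completion times sequentially:
  Job 1: processing = 7, completes at 7
  Job 2: processing = 13, completes at 20
  Job 3: processing = 15, completes at 35
  Job 4: processing = 17, completes at 52
  Job 5: processing = 20, completes at 72
Sum of completion times = 186
Average completion time = 186/5 = 37.2

37.2


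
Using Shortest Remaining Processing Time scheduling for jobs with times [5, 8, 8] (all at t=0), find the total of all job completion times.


Since all jobs arrive at t=0, SRPT equals SPT ordering.
SPT order: [5, 8, 8]
Completion times:
  Job 1: p=5, C=5
  Job 2: p=8, C=13
  Job 3: p=8, C=21
Total completion time = 5 + 13 + 21 = 39

39


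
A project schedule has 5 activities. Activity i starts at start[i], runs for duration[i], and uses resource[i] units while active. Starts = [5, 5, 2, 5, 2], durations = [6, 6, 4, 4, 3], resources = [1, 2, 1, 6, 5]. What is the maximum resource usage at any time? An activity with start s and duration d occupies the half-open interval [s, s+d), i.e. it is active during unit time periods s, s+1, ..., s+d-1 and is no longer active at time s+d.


Each activity i is active on [start_i, start_i + duration_i).
Compute total resource usage per time slot:
  t=0: active resources = [], total = 0
  t=1: active resources = [], total = 0
  t=2: active resources = [1, 5], total = 6
  t=3: active resources = [1, 5], total = 6
  t=4: active resources = [1, 5], total = 6
  t=5: active resources = [1, 2, 1, 6], total = 10
  t=6: active resources = [1, 2, 6], total = 9
  t=7: active resources = [1, 2, 6], total = 9
  t=8: active resources = [1, 2, 6], total = 9
  t=9: active resources = [1, 2], total = 3
  t=10: active resources = [1, 2], total = 3
Peak resource demand = 10

10


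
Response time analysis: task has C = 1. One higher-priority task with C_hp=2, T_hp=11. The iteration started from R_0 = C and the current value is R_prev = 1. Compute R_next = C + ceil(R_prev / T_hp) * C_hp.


R_next = C + ceil(R_prev / T_hp) * C_hp
ceil(1 / 11) = ceil(0.0909) = 1
Interference = 1 * 2 = 2
R_next = 1 + 2 = 3

3


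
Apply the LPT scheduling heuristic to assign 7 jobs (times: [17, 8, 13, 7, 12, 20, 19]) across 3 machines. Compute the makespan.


Sort jobs in decreasing order (LPT): [20, 19, 17, 13, 12, 8, 7]
Assign each job to the least loaded machine:
  Machine 1: jobs [20, 8, 7], load = 35
  Machine 2: jobs [19, 12], load = 31
  Machine 3: jobs [17, 13], load = 30
Makespan = max load = 35

35


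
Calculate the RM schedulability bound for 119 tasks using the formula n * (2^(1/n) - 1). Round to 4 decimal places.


Compute 2^(1/119) = 1.0058417632
Subtract 1: 1.0058417632 - 1 = 0.0058417632
Multiply by n: 119 * 0.0058417632 = 0.6951698208
Round to 4 dp: 0.6952

0.6952


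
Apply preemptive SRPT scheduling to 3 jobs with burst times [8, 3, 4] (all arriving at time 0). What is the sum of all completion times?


Since all jobs arrive at t=0, SRPT equals SPT ordering.
SPT order: [3, 4, 8]
Completion times:
  Job 1: p=3, C=3
  Job 2: p=4, C=7
  Job 3: p=8, C=15
Total completion time = 3 + 7 + 15 = 25

25


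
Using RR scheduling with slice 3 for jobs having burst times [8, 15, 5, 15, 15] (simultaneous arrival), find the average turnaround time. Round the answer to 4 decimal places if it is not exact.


Time quantum = 3
Execution trace:
  J1 runs 3 units, time = 3
  J2 runs 3 units, time = 6
  J3 runs 3 units, time = 9
  J4 runs 3 units, time = 12
  J5 runs 3 units, time = 15
  J1 runs 3 units, time = 18
  J2 runs 3 units, time = 21
  J3 runs 2 units, time = 23
  J4 runs 3 units, time = 26
  J5 runs 3 units, time = 29
  J1 runs 2 units, time = 31
  J2 runs 3 units, time = 34
  J4 runs 3 units, time = 37
  J5 runs 3 units, time = 40
  J2 runs 3 units, time = 43
  J4 runs 3 units, time = 46
  J5 runs 3 units, time = 49
  J2 runs 3 units, time = 52
  J4 runs 3 units, time = 55
  J5 runs 3 units, time = 58
Finish times: [31, 52, 23, 55, 58]
Average turnaround = 219/5 = 43.8

43.8


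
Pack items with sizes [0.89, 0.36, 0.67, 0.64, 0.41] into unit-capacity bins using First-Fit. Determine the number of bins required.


Place items sequentially using First-Fit:
  Item 0.89 -> new Bin 1
  Item 0.36 -> new Bin 2
  Item 0.67 -> new Bin 3
  Item 0.64 -> Bin 2 (now 1.0)
  Item 0.41 -> new Bin 4
Total bins used = 4

4


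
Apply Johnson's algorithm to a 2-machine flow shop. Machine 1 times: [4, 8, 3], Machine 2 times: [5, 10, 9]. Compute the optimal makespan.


Apply Johnson's rule:
  Group 1 (a <= b): [(3, 3, 9), (1, 4, 5), (2, 8, 10)]
  Group 2 (a > b): []
Optimal job order: [3, 1, 2]
Schedule:
  Job 3: M1 done at 3, M2 done at 12
  Job 1: M1 done at 7, M2 done at 17
  Job 2: M1 done at 15, M2 done at 27
Makespan = 27

27


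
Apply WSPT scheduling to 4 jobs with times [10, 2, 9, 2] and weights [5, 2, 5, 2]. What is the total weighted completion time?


Compute p/w ratios and sort ascending (WSPT): [(2, 2), (2, 2), (9, 5), (10, 5)]
Compute weighted completion times:
  Job (p=2,w=2): C=2, w*C=2*2=4
  Job (p=2,w=2): C=4, w*C=2*4=8
  Job (p=9,w=5): C=13, w*C=5*13=65
  Job (p=10,w=5): C=23, w*C=5*23=115
Total weighted completion time = 192

192


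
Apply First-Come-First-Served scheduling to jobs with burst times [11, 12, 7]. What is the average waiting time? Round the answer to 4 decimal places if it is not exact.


FCFS order (as given): [11, 12, 7]
Waiting times:
  Job 1: wait = 0
  Job 2: wait = 11
  Job 3: wait = 23
Sum of waiting times = 34
Average waiting time = 34/3 = 11.3333

11.3333


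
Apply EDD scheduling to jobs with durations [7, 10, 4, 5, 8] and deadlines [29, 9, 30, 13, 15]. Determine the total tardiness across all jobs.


Sort by due date (EDD order): [(10, 9), (5, 13), (8, 15), (7, 29), (4, 30)]
Compute completion times and tardiness:
  Job 1: p=10, d=9, C=10, tardiness=max(0,10-9)=1
  Job 2: p=5, d=13, C=15, tardiness=max(0,15-13)=2
  Job 3: p=8, d=15, C=23, tardiness=max(0,23-15)=8
  Job 4: p=7, d=29, C=30, tardiness=max(0,30-29)=1
  Job 5: p=4, d=30, C=34, tardiness=max(0,34-30)=4
Total tardiness = 16

16


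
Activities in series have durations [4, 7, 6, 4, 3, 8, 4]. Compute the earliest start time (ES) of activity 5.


Activity 5 starts after activities 1 through 4 complete.
Predecessor durations: [4, 7, 6, 4]
ES = 4 + 7 + 6 + 4 = 21

21


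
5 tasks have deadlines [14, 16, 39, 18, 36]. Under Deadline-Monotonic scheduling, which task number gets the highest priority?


Sort tasks by relative deadline (ascending):
  Task 1: deadline = 14
  Task 2: deadline = 16
  Task 4: deadline = 18
  Task 5: deadline = 36
  Task 3: deadline = 39
Priority order (highest first): [1, 2, 4, 5, 3]
Highest priority task = 1

1


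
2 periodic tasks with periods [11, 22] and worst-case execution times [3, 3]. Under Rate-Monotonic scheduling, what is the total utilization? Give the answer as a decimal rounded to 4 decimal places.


Compute individual utilizations (exact fractions):
  Task 1: C/T = 3/11 (approx. 0.2727)
  Task 2: C/T = 3/22 (approx. 0.1364)
Total utilization U = 3/11 + 3/22 = 9/22
Rounded to 4 decimal places: U = 0.4091
RM (Liu & Layland) bound for 2 tasks = 0.828427; compare with U = 9/22 (approx. 0.409091)
U <= bound, so schedulable by RM sufficient condition.

0.4091


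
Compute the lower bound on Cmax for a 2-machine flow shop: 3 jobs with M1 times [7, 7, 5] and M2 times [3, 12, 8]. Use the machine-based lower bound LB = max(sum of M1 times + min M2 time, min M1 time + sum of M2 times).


LB1 = sum(M1 times) + min(M2 times) = 19 + 3 = 22
LB2 = min(M1 times) + sum(M2 times) = 5 + 23 = 28
Lower bound = max(LB1, LB2) = max(22, 28) = 28

28


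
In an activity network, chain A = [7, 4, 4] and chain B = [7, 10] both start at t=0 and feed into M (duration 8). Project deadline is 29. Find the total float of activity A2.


Forward pass: ES(A2) = sum of predecessors on chain A = 7
EF = ES + duration = 7 + 4 = 11
Backward pass: LF(M) = deadline = 29; LS(M) = 29 - 8 = 21
LF(A2) = LS(M) - sum(successors on chain A) = 21 - 4 = 17
LS = LF - duration = 17 - 4 = 13
Total float = LS - ES = 13 - 7 = 6

6


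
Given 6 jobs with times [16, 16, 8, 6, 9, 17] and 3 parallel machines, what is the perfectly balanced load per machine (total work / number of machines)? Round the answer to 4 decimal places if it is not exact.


Total processing time = 16 + 16 + 8 + 6 + 9 + 17 = 72
Number of machines = 3
Ideal balanced load = 72 / 3 = 24.0

24.0


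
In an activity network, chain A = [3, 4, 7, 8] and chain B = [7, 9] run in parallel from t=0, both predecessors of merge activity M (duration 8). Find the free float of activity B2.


ES(B2) = sum of predecessors on chain B = 7
EF(B2) = ES + duration = 7 + 9 = 16
Successor of B2 is M. ES(M) = max(sum(A), sum(B)) = max(22, 16) = 22
Free float = ES(successor) - EF(current) = 22 - 16 = 6

6


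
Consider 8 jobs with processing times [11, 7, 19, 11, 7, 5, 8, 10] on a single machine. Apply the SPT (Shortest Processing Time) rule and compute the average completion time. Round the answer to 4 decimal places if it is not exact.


Sort jobs by processing time (SPT order): [5, 7, 7, 8, 10, 11, 11, 19]
Compute completion times sequentially:
  Job 1: processing = 5, completes at 5
  Job 2: processing = 7, completes at 12
  Job 3: processing = 7, completes at 19
  Job 4: processing = 8, completes at 27
  Job 5: processing = 10, completes at 37
  Job 6: processing = 11, completes at 48
  Job 7: processing = 11, completes at 59
  Job 8: processing = 19, completes at 78
Sum of completion times = 285
Average completion time = 285/8 = 35.625

35.625


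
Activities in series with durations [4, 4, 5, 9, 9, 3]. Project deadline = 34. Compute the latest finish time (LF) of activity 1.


LF(activity 1) = deadline - sum of successor durations
Successors: activities 2 through 6 with durations [4, 5, 9, 9, 3]
Sum of successor durations = 30
LF = 34 - 30 = 4

4


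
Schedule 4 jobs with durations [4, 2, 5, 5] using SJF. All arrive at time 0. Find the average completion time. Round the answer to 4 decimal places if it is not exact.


SJF order (ascending): [2, 4, 5, 5]
Completion times:
  Job 1: burst=2, C=2
  Job 2: burst=4, C=6
  Job 3: burst=5, C=11
  Job 4: burst=5, C=16
Average completion = 35/4 = 8.75

8.75


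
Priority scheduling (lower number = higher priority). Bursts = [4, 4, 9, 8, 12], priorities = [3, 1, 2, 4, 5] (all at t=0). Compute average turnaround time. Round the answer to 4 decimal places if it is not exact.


Sort by priority (ascending = highest first):
Order: [(1, 4), (2, 9), (3, 4), (4, 8), (5, 12)]
Completion times:
  Priority 1, burst=4, C=4
  Priority 2, burst=9, C=13
  Priority 3, burst=4, C=17
  Priority 4, burst=8, C=25
  Priority 5, burst=12, C=37
Average turnaround = 96/5 = 19.2

19.2


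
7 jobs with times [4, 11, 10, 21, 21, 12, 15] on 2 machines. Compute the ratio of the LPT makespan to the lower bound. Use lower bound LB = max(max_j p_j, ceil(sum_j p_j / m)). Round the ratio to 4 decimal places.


LPT order: [21, 21, 15, 12, 11, 10, 4]
Machine loads after assignment: [46, 48]
LPT makespan = 48
Lower bound = max(max_job, ceil(total/2)) = max(21, 47) = 47
Ratio = 48 / 47 = 1.0213

1.0213


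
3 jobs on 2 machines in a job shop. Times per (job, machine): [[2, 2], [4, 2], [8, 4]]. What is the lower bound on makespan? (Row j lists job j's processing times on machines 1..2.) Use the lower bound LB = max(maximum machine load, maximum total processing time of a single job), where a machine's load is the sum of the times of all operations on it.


Machine loads:
  Machine 1: 2 + 4 + 8 = 14
  Machine 2: 2 + 2 + 4 = 8
Max machine load = 14
Job totals:
  Job 1: 4
  Job 2: 6
  Job 3: 12
Max job total = 12
Lower bound = max(14, 12) = 14

14


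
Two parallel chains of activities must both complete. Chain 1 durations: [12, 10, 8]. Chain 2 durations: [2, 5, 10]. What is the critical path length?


Path A total = 12 + 10 + 8 = 30
Path B total = 2 + 5 + 10 = 17
Critical path = longest path = max(30, 17) = 30

30


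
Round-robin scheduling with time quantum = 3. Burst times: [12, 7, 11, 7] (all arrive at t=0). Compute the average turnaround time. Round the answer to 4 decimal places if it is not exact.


Time quantum = 3
Execution trace:
  J1 runs 3 units, time = 3
  J2 runs 3 units, time = 6
  J3 runs 3 units, time = 9
  J4 runs 3 units, time = 12
  J1 runs 3 units, time = 15
  J2 runs 3 units, time = 18
  J3 runs 3 units, time = 21
  J4 runs 3 units, time = 24
  J1 runs 3 units, time = 27
  J2 runs 1 units, time = 28
  J3 runs 3 units, time = 31
  J4 runs 1 units, time = 32
  J1 runs 3 units, time = 35
  J3 runs 2 units, time = 37
Finish times: [35, 28, 37, 32]
Average turnaround = 132/4 = 33.0

33.0


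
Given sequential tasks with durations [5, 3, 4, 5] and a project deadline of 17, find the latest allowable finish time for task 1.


LF(activity 1) = deadline - sum of successor durations
Successors: activities 2 through 4 with durations [3, 4, 5]
Sum of successor durations = 12
LF = 17 - 12 = 5

5


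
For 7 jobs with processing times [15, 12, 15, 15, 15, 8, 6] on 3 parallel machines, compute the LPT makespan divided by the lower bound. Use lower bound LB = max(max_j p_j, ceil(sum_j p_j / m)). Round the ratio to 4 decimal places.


LPT order: [15, 15, 15, 15, 12, 8, 6]
Machine loads after assignment: [30, 27, 29]
LPT makespan = 30
Lower bound = max(max_job, ceil(total/3)) = max(15, 29) = 29
Ratio = 30 / 29 = 1.0345

1.0345


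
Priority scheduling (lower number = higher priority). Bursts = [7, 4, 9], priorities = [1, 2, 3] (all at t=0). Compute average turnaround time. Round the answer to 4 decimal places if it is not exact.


Sort by priority (ascending = highest first):
Order: [(1, 7), (2, 4), (3, 9)]
Completion times:
  Priority 1, burst=7, C=7
  Priority 2, burst=4, C=11
  Priority 3, burst=9, C=20
Average turnaround = 38/3 = 12.6667

12.6667


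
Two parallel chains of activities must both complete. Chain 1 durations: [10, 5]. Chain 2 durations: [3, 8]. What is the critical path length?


Path A total = 10 + 5 = 15
Path B total = 3 + 8 = 11
Critical path = longest path = max(15, 11) = 15

15


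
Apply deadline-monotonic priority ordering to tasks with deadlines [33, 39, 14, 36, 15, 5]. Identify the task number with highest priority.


Sort tasks by relative deadline (ascending):
  Task 6: deadline = 5
  Task 3: deadline = 14
  Task 5: deadline = 15
  Task 1: deadline = 33
  Task 4: deadline = 36
  Task 2: deadline = 39
Priority order (highest first): [6, 3, 5, 1, 4, 2]
Highest priority task = 6

6


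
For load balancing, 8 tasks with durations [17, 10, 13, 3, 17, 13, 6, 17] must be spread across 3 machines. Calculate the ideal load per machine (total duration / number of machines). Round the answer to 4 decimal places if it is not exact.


Total processing time = 17 + 10 + 13 + 3 + 17 + 13 + 6 + 17 = 96
Number of machines = 3
Ideal balanced load = 96 / 3 = 32.0

32.0


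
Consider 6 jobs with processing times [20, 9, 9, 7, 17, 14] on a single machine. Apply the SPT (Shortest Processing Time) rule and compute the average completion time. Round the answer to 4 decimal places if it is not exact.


Sort jobs by processing time (SPT order): [7, 9, 9, 14, 17, 20]
Compute completion times sequentially:
  Job 1: processing = 7, completes at 7
  Job 2: processing = 9, completes at 16
  Job 3: processing = 9, completes at 25
  Job 4: processing = 14, completes at 39
  Job 5: processing = 17, completes at 56
  Job 6: processing = 20, completes at 76
Sum of completion times = 219
Average completion time = 219/6 = 36.5

36.5


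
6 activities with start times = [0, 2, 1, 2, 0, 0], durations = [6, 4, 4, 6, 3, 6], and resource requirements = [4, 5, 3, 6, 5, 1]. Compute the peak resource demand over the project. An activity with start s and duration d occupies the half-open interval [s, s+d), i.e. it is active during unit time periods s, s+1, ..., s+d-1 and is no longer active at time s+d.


Each activity i is active on [start_i, start_i + duration_i).
Compute total resource usage per time slot:
  t=0: active resources = [4, 5, 1], total = 10
  t=1: active resources = [4, 3, 5, 1], total = 13
  t=2: active resources = [4, 5, 3, 6, 5, 1], total = 24
  t=3: active resources = [4, 5, 3, 6, 1], total = 19
  t=4: active resources = [4, 5, 3, 6, 1], total = 19
  t=5: active resources = [4, 5, 6, 1], total = 16
  t=6: active resources = [6], total = 6
  t=7: active resources = [6], total = 6
Peak resource demand = 24

24


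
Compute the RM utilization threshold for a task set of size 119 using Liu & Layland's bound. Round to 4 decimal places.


Compute 2^(1/119) = 1.0058417632
Subtract 1: 1.0058417632 - 1 = 0.0058417632
Multiply by n: 119 * 0.0058417632 = 0.6951698208
Round to 4 dp: 0.6952

0.6952


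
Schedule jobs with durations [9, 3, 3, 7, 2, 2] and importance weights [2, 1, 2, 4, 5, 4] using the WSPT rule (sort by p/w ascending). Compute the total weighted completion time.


Compute p/w ratios and sort ascending (WSPT): [(2, 5), (2, 4), (3, 2), (7, 4), (3, 1), (9, 2)]
Compute weighted completion times:
  Job (p=2,w=5): C=2, w*C=5*2=10
  Job (p=2,w=4): C=4, w*C=4*4=16
  Job (p=3,w=2): C=7, w*C=2*7=14
  Job (p=7,w=4): C=14, w*C=4*14=56
  Job (p=3,w=1): C=17, w*C=1*17=17
  Job (p=9,w=2): C=26, w*C=2*26=52
Total weighted completion time = 165

165


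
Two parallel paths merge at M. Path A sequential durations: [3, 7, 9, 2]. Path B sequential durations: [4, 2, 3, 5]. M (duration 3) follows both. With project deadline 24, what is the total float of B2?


Forward pass: ES(B2) = sum of predecessors on chain B = 4
EF = ES + duration = 4 + 2 = 6
Backward pass: LF(M) = deadline = 24; LS(M) = 24 - 3 = 21
LF(B2) = LS(M) - sum(successors on chain B) = 21 - 8 = 13
LS = LF - duration = 13 - 2 = 11
Total float = LS - ES = 11 - 4 = 7

7


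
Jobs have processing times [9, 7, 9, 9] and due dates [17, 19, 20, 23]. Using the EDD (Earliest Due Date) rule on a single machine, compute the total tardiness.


Sort by due date (EDD order): [(9, 17), (7, 19), (9, 20), (9, 23)]
Compute completion times and tardiness:
  Job 1: p=9, d=17, C=9, tardiness=max(0,9-17)=0
  Job 2: p=7, d=19, C=16, tardiness=max(0,16-19)=0
  Job 3: p=9, d=20, C=25, tardiness=max(0,25-20)=5
  Job 4: p=9, d=23, C=34, tardiness=max(0,34-23)=11
Total tardiness = 16

16


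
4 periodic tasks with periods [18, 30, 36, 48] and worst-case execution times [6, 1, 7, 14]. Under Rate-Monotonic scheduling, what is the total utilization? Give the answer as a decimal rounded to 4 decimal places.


Compute individual utilizations (exact fractions):
  Task 1: C/T = 6/18 = 1/3 (approx. 0.3333)
  Task 2: C/T = 1/30 (approx. 0.0333)
  Task 3: C/T = 7/36 (approx. 0.1944)
  Task 4: C/T = 14/48 = 7/24 (approx. 0.2917)
Total utilization U = 1/3 + 1/30 + 7/36 + 7/24 = 307/360
Rounded to 4 decimal places: U = 0.8528
RM (Liu & Layland) bound for 4 tasks = 0.756828; compare with U = 307/360 (approx. 0.852778)
bound < U <= 1, so the RM sufficient condition is not met (inconclusive; an exact test such as response-time analysis is needed).

0.8528


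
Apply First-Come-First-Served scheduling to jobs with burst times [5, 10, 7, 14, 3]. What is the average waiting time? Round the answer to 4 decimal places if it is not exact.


FCFS order (as given): [5, 10, 7, 14, 3]
Waiting times:
  Job 1: wait = 0
  Job 2: wait = 5
  Job 3: wait = 15
  Job 4: wait = 22
  Job 5: wait = 36
Sum of waiting times = 78
Average waiting time = 78/5 = 15.6

15.6


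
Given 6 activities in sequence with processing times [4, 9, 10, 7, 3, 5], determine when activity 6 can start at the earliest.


Activity 6 starts after activities 1 through 5 complete.
Predecessor durations: [4, 9, 10, 7, 3]
ES = 4 + 9 + 10 + 7 + 3 = 33

33


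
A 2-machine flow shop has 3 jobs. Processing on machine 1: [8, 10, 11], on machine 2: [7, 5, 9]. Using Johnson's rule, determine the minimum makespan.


Apply Johnson's rule:
  Group 1 (a <= b): []
  Group 2 (a > b): [(3, 11, 9), (1, 8, 7), (2, 10, 5)]
Optimal job order: [3, 1, 2]
Schedule:
  Job 3: M1 done at 11, M2 done at 20
  Job 1: M1 done at 19, M2 done at 27
  Job 2: M1 done at 29, M2 done at 34
Makespan = 34

34


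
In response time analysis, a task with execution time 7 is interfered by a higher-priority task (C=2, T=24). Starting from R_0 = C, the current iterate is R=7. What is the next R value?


R_next = C + ceil(R_prev / T_hp) * C_hp
ceil(7 / 24) = ceil(0.2917) = 1
Interference = 1 * 2 = 2
R_next = 7 + 2 = 9

9


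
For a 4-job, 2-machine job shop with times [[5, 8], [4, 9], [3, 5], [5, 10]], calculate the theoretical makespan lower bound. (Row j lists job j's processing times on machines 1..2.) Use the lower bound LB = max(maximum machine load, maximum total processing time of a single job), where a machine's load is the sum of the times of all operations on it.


Machine loads:
  Machine 1: 5 + 4 + 3 + 5 = 17
  Machine 2: 8 + 9 + 5 + 10 = 32
Max machine load = 32
Job totals:
  Job 1: 13
  Job 2: 13
  Job 3: 8
  Job 4: 15
Max job total = 15
Lower bound = max(32, 15) = 32

32


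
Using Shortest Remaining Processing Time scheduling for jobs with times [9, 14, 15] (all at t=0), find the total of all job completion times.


Since all jobs arrive at t=0, SRPT equals SPT ordering.
SPT order: [9, 14, 15]
Completion times:
  Job 1: p=9, C=9
  Job 2: p=14, C=23
  Job 3: p=15, C=38
Total completion time = 9 + 23 + 38 = 70

70


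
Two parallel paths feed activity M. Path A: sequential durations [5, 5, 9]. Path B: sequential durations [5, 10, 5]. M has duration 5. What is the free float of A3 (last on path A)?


ES(A3) = sum of predecessors on chain A = 10
EF(A3) = ES + duration = 10 + 9 = 19
Successor of A3 is M. ES(M) = max(sum(A), sum(B)) = max(19, 20) = 20
Free float = ES(successor) - EF(current) = 20 - 19 = 1

1


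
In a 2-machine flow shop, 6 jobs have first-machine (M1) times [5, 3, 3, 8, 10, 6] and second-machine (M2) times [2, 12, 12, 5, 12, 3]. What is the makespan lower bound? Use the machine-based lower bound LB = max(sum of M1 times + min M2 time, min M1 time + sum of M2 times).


LB1 = sum(M1 times) + min(M2 times) = 35 + 2 = 37
LB2 = min(M1 times) + sum(M2 times) = 3 + 46 = 49
Lower bound = max(LB1, LB2) = max(37, 49) = 49

49


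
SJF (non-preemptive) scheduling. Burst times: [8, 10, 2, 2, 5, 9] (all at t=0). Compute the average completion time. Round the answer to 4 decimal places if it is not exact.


SJF order (ascending): [2, 2, 5, 8, 9, 10]
Completion times:
  Job 1: burst=2, C=2
  Job 2: burst=2, C=4
  Job 3: burst=5, C=9
  Job 4: burst=8, C=17
  Job 5: burst=9, C=26
  Job 6: burst=10, C=36
Average completion = 94/6 = 15.6667

15.6667


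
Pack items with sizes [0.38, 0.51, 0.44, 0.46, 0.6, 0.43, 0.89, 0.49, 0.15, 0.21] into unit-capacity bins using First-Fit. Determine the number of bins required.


Place items sequentially using First-Fit:
  Item 0.38 -> new Bin 1
  Item 0.51 -> Bin 1 (now 0.89)
  Item 0.44 -> new Bin 2
  Item 0.46 -> Bin 2 (now 0.9)
  Item 0.6 -> new Bin 3
  Item 0.43 -> new Bin 4
  Item 0.89 -> new Bin 5
  Item 0.49 -> Bin 4 (now 0.92)
  Item 0.15 -> Bin 3 (now 0.75)
  Item 0.21 -> Bin 3 (now 0.96)
Total bins used = 5

5


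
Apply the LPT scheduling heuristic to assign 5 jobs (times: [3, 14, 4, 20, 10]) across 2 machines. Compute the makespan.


Sort jobs in decreasing order (LPT): [20, 14, 10, 4, 3]
Assign each job to the least loaded machine:
  Machine 1: jobs [20, 4, 3], load = 27
  Machine 2: jobs [14, 10], load = 24
Makespan = max load = 27

27


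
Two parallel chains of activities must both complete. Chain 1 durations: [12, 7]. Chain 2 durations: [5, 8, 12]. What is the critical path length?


Path A total = 12 + 7 = 19
Path B total = 5 + 8 + 12 = 25
Critical path = longest path = max(19, 25) = 25

25


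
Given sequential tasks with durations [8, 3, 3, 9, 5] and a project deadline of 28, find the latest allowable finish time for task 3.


LF(activity 3) = deadline - sum of successor durations
Successors: activities 4 through 5 with durations [9, 5]
Sum of successor durations = 14
LF = 28 - 14 = 14

14


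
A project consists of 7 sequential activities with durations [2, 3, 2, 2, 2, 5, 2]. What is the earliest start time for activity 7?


Activity 7 starts after activities 1 through 6 complete.
Predecessor durations: [2, 3, 2, 2, 2, 5]
ES = 2 + 3 + 2 + 2 + 2 + 5 = 16

16
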